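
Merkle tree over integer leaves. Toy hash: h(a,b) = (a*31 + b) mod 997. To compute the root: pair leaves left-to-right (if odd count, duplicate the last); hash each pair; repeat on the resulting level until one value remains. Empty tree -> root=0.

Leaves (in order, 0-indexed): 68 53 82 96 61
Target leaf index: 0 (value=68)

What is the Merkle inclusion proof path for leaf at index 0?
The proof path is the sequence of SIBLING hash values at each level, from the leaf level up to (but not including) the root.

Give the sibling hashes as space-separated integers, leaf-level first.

L0 (leaves): [68, 53, 82, 96, 61], target index=0
L1: h(68,53)=(68*31+53)%997=167 [pair 0] h(82,96)=(82*31+96)%997=644 [pair 1] h(61,61)=(61*31+61)%997=955 [pair 2] -> [167, 644, 955]
  Sibling for proof at L0: 53
L2: h(167,644)=(167*31+644)%997=836 [pair 0] h(955,955)=(955*31+955)%997=650 [pair 1] -> [836, 650]
  Sibling for proof at L1: 644
L3: h(836,650)=(836*31+650)%997=644 [pair 0] -> [644]
  Sibling for proof at L2: 650
Root: 644
Proof path (sibling hashes from leaf to root): [53, 644, 650]

Answer: 53 644 650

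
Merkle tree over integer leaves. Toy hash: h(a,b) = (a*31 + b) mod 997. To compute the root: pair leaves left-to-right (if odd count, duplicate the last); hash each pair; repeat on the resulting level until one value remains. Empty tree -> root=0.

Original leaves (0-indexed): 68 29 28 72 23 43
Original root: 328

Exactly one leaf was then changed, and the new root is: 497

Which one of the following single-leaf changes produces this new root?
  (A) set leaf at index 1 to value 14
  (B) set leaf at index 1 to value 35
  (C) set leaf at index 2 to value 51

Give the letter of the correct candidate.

Original leaves: [68, 29, 28, 72, 23, 43]
Target new root: 497
Try each candidate change and compute the resulting root:
Candidate A: set leaf[1] = 14 -> leaves = [68, 14, 28, 72, 23, 43]
  L0: [68, 14, 28, 72, 23, 43]
  L1: h(68,14)=(68*31+14)%997=128 h(28,72)=(28*31+72)%997=940 h(23,43)=(23*31+43)%997=756 -> [128, 940, 756]
  L2: h(128,940)=(128*31+940)%997=920 h(756,756)=(756*31+756)%997=264 -> [920, 264]
  L3: h(920,264)=(920*31+264)%997=868 -> [868]
  root = 868 != target 497
Candidate B: set leaf[1] = 35 -> leaves = [68, 35, 28, 72, 23, 43]
  L0: [68, 35, 28, 72, 23, 43]
  L1: h(68,35)=(68*31+35)%997=149 h(28,72)=(28*31+72)%997=940 h(23,43)=(23*31+43)%997=756 -> [149, 940, 756]
  L2: h(149,940)=(149*31+940)%997=574 h(756,756)=(756*31+756)%997=264 -> [574, 264]
  L3: h(574,264)=(574*31+264)%997=112 -> [112]
  root = 112 != target 497
Candidate C: set leaf[2] = 51 -> leaves = [68, 29, 51, 72, 23, 43]
  L0: [68, 29, 51, 72, 23, 43]
  L1: h(68,29)=(68*31+29)%997=143 h(51,72)=(51*31+72)%997=656 h(23,43)=(23*31+43)%997=756 -> [143, 656, 756]
  L2: h(143,656)=(143*31+656)%997=104 h(756,756)=(756*31+756)%997=264 -> [104, 264]
  L3: h(104,264)=(104*31+264)%997=497 -> [497]
  root = 497 == target 497  ** MATCH **
Candidate C produces the target root.

Answer: C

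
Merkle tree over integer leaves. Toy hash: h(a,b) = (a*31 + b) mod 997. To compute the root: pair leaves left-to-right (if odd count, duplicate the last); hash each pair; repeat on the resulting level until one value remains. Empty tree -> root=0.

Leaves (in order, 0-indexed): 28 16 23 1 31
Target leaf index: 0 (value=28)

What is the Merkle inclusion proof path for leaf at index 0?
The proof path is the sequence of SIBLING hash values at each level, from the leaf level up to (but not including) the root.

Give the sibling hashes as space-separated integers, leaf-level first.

L0 (leaves): [28, 16, 23, 1, 31], target index=0
L1: h(28,16)=(28*31+16)%997=884 [pair 0] h(23,1)=(23*31+1)%997=714 [pair 1] h(31,31)=(31*31+31)%997=992 [pair 2] -> [884, 714, 992]
  Sibling for proof at L0: 16
L2: h(884,714)=(884*31+714)%997=202 [pair 0] h(992,992)=(992*31+992)%997=837 [pair 1] -> [202, 837]
  Sibling for proof at L1: 714
L3: h(202,837)=(202*31+837)%997=120 [pair 0] -> [120]
  Sibling for proof at L2: 837
Root: 120
Proof path (sibling hashes from leaf to root): [16, 714, 837]

Answer: 16 714 837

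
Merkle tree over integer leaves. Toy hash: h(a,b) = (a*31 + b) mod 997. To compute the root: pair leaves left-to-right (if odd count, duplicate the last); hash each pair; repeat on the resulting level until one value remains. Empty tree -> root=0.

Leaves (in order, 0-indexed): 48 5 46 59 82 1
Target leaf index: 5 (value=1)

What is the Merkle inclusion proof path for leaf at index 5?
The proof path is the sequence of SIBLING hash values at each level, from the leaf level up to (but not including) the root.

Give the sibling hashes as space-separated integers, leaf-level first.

Answer: 82 549 909

Derivation:
L0 (leaves): [48, 5, 46, 59, 82, 1], target index=5
L1: h(48,5)=(48*31+5)%997=496 [pair 0] h(46,59)=(46*31+59)%997=488 [pair 1] h(82,1)=(82*31+1)%997=549 [pair 2] -> [496, 488, 549]
  Sibling for proof at L0: 82
L2: h(496,488)=(496*31+488)%997=909 [pair 0] h(549,549)=(549*31+549)%997=619 [pair 1] -> [909, 619]
  Sibling for proof at L1: 549
L3: h(909,619)=(909*31+619)%997=882 [pair 0] -> [882]
  Sibling for proof at L2: 909
Root: 882
Proof path (sibling hashes from leaf to root): [82, 549, 909]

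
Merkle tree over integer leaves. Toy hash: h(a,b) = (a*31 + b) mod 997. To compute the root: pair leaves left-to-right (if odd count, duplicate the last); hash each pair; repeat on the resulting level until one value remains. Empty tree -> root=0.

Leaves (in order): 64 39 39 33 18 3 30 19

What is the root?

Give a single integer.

Answer: 963

Derivation:
L0: [64, 39, 39, 33, 18, 3, 30, 19]
L1: h(64,39)=(64*31+39)%997=29 h(39,33)=(39*31+33)%997=245 h(18,3)=(18*31+3)%997=561 h(30,19)=(30*31+19)%997=949 -> [29, 245, 561, 949]
L2: h(29,245)=(29*31+245)%997=147 h(561,949)=(561*31+949)%997=394 -> [147, 394]
L3: h(147,394)=(147*31+394)%997=963 -> [963]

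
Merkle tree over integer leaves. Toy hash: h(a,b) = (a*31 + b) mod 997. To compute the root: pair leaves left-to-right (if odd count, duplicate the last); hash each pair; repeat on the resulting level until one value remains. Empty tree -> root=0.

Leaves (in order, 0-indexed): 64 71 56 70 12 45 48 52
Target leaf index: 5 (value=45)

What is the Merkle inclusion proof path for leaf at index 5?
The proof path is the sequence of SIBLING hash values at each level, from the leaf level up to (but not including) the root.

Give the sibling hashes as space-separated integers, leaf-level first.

Answer: 12 543 706

Derivation:
L0 (leaves): [64, 71, 56, 70, 12, 45, 48, 52], target index=5
L1: h(64,71)=(64*31+71)%997=61 [pair 0] h(56,70)=(56*31+70)%997=809 [pair 1] h(12,45)=(12*31+45)%997=417 [pair 2] h(48,52)=(48*31+52)%997=543 [pair 3] -> [61, 809, 417, 543]
  Sibling for proof at L0: 12
L2: h(61,809)=(61*31+809)%997=706 [pair 0] h(417,543)=(417*31+543)%997=509 [pair 1] -> [706, 509]
  Sibling for proof at L1: 543
L3: h(706,509)=(706*31+509)%997=461 [pair 0] -> [461]
  Sibling for proof at L2: 706
Root: 461
Proof path (sibling hashes from leaf to root): [12, 543, 706]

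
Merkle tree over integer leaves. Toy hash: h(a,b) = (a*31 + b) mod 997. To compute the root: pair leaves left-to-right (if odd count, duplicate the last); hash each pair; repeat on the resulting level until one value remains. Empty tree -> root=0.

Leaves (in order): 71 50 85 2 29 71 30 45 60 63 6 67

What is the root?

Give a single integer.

L0: [71, 50, 85, 2, 29, 71, 30, 45, 60, 63, 6, 67]
L1: h(71,50)=(71*31+50)%997=257 h(85,2)=(85*31+2)%997=643 h(29,71)=(29*31+71)%997=970 h(30,45)=(30*31+45)%997=975 h(60,63)=(60*31+63)%997=926 h(6,67)=(6*31+67)%997=253 -> [257, 643, 970, 975, 926, 253]
L2: h(257,643)=(257*31+643)%997=634 h(970,975)=(970*31+975)%997=138 h(926,253)=(926*31+253)%997=46 -> [634, 138, 46]
L3: h(634,138)=(634*31+138)%997=849 h(46,46)=(46*31+46)%997=475 -> [849, 475]
L4: h(849,475)=(849*31+475)%997=872 -> [872]

Answer: 872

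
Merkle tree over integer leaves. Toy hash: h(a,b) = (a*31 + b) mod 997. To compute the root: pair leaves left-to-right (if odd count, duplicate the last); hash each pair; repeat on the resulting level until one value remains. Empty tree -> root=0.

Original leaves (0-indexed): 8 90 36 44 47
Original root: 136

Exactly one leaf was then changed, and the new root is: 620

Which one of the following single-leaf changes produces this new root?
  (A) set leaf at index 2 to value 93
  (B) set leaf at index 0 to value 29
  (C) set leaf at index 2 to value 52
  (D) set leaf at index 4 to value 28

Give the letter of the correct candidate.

Answer: D

Derivation:
Original leaves: [8, 90, 36, 44, 47]
Target new root: 620
Try each candidate change and compute the resulting root:
Candidate A: set leaf[2] = 93 -> leaves = [8, 90, 93, 44, 47]
  L0: [8, 90, 93, 44, 47]
  L1: h(8,90)=(8*31+90)%997=338 h(93,44)=(93*31+44)%997=933 h(47,47)=(47*31+47)%997=507 -> [338, 933, 507]
  L2: h(338,933)=(338*31+933)%997=444 h(507,507)=(507*31+507)%997=272 -> [444, 272]
  L3: h(444,272)=(444*31+272)%997=78 -> [78]
  root = 78 != target 620
Candidate B: set leaf[0] = 29 -> leaves = [29, 90, 36, 44, 47]
  L0: [29, 90, 36, 44, 47]
  L1: h(29,90)=(29*31+90)%997=989 h(36,44)=(36*31+44)%997=163 h(47,47)=(47*31+47)%997=507 -> [989, 163, 507]
  L2: h(989,163)=(989*31+163)%997=912 h(507,507)=(507*31+507)%997=272 -> [912, 272]
  L3: h(912,272)=(912*31+272)%997=628 -> [628]
  root = 628 != target 620
Candidate C: set leaf[2] = 52 -> leaves = [8, 90, 52, 44, 47]
  L0: [8, 90, 52, 44, 47]
  L1: h(8,90)=(8*31+90)%997=338 h(52,44)=(52*31+44)%997=659 h(47,47)=(47*31+47)%997=507 -> [338, 659, 507]
  L2: h(338,659)=(338*31+659)%997=170 h(507,507)=(507*31+507)%997=272 -> [170, 272]
  L3: h(170,272)=(170*31+272)%997=557 -> [557]
  root = 557 != target 620
Candidate D: set leaf[4] = 28 -> leaves = [8, 90, 36, 44, 28]
  L0: [8, 90, 36, 44, 28]
  L1: h(8,90)=(8*31+90)%997=338 h(36,44)=(36*31+44)%997=163 h(28,28)=(28*31+28)%997=896 -> [338, 163, 896]
  L2: h(338,163)=(338*31+163)%997=671 h(896,896)=(896*31+896)%997=756 -> [671, 756]
  L3: h(671,756)=(671*31+756)%997=620 -> [620]
  root = 620 == target 620  ** MATCH **
Candidate D produces the target root.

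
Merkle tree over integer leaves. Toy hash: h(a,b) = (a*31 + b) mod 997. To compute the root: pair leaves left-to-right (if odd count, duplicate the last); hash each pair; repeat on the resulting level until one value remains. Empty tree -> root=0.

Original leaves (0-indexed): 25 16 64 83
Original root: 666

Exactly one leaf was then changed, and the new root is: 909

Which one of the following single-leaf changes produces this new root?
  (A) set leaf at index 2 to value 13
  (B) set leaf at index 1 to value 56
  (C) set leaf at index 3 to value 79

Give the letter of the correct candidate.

Answer: B

Derivation:
Original leaves: [25, 16, 64, 83]
Target new root: 909
Try each candidate change and compute the resulting root:
Candidate A: set leaf[2] = 13 -> leaves = [25, 16, 13, 83]
  L0: [25, 16, 13, 83]
  L1: h(25,16)=(25*31+16)%997=791 h(13,83)=(13*31+83)%997=486 -> [791, 486]
  L2: h(791,486)=(791*31+486)%997=82 -> [82]
  root = 82 != target 909
Candidate B: set leaf[1] = 56 -> leaves = [25, 56, 64, 83]
  L0: [25, 56, 64, 83]
  L1: h(25,56)=(25*31+56)%997=831 h(64,83)=(64*31+83)%997=73 -> [831, 73]
  L2: h(831,73)=(831*31+73)%997=909 -> [909]
  root = 909 == target 909  ** MATCH **
Candidate C: set leaf[3] = 79 -> leaves = [25, 16, 64, 79]
  L0: [25, 16, 64, 79]
  L1: h(25,16)=(25*31+16)%997=791 h(64,79)=(64*31+79)%997=69 -> [791, 69]
  L2: h(791,69)=(791*31+69)%997=662 -> [662]
  root = 662 != target 909
Candidate B produces the target root.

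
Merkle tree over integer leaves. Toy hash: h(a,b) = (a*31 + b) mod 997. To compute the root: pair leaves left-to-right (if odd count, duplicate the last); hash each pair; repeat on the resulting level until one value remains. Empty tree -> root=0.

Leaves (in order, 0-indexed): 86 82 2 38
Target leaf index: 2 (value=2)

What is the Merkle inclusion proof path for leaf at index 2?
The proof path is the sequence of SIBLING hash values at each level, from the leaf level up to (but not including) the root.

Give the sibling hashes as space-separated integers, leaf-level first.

Answer: 38 754

Derivation:
L0 (leaves): [86, 82, 2, 38], target index=2
L1: h(86,82)=(86*31+82)%997=754 [pair 0] h(2,38)=(2*31+38)%997=100 [pair 1] -> [754, 100]
  Sibling for proof at L0: 38
L2: h(754,100)=(754*31+100)%997=543 [pair 0] -> [543]
  Sibling for proof at L1: 754
Root: 543
Proof path (sibling hashes from leaf to root): [38, 754]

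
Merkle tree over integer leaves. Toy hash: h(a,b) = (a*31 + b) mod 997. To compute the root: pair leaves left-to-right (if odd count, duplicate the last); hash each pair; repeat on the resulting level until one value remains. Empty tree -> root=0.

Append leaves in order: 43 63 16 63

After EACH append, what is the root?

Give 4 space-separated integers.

Answer: 43 399 917 964

Derivation:
After append 43 (leaves=[43]):
  L0: [43]
  root=43
After append 63 (leaves=[43, 63]):
  L0: [43, 63]
  L1: h(43,63)=(43*31+63)%997=399 -> [399]
  root=399
After append 16 (leaves=[43, 63, 16]):
  L0: [43, 63, 16]
  L1: h(43,63)=(43*31+63)%997=399 h(16,16)=(16*31+16)%997=512 -> [399, 512]
  L2: h(399,512)=(399*31+512)%997=917 -> [917]
  root=917
After append 63 (leaves=[43, 63, 16, 63]):
  L0: [43, 63, 16, 63]
  L1: h(43,63)=(43*31+63)%997=399 h(16,63)=(16*31+63)%997=559 -> [399, 559]
  L2: h(399,559)=(399*31+559)%997=964 -> [964]
  root=964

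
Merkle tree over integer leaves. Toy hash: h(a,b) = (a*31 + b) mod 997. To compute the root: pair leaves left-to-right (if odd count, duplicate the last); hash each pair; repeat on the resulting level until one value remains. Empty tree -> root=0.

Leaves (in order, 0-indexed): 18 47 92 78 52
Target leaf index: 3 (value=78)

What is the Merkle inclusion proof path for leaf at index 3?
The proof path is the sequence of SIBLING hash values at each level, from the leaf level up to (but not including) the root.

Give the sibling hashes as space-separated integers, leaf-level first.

L0 (leaves): [18, 47, 92, 78, 52], target index=3
L1: h(18,47)=(18*31+47)%997=605 [pair 0] h(92,78)=(92*31+78)%997=936 [pair 1] h(52,52)=(52*31+52)%997=667 [pair 2] -> [605, 936, 667]
  Sibling for proof at L0: 92
L2: h(605,936)=(605*31+936)%997=748 [pair 0] h(667,667)=(667*31+667)%997=407 [pair 1] -> [748, 407]
  Sibling for proof at L1: 605
L3: h(748,407)=(748*31+407)%997=664 [pair 0] -> [664]
  Sibling for proof at L2: 407
Root: 664
Proof path (sibling hashes from leaf to root): [92, 605, 407]

Answer: 92 605 407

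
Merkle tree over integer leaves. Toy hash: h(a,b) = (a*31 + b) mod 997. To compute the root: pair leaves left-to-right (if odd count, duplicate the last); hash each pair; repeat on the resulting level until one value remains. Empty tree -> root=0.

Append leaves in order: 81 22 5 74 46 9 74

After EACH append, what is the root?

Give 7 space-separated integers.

Answer: 81 539 917 986 901 714 650

Derivation:
After append 81 (leaves=[81]):
  L0: [81]
  root=81
After append 22 (leaves=[81, 22]):
  L0: [81, 22]
  L1: h(81,22)=(81*31+22)%997=539 -> [539]
  root=539
After append 5 (leaves=[81, 22, 5]):
  L0: [81, 22, 5]
  L1: h(81,22)=(81*31+22)%997=539 h(5,5)=(5*31+5)%997=160 -> [539, 160]
  L2: h(539,160)=(539*31+160)%997=917 -> [917]
  root=917
After append 74 (leaves=[81, 22, 5, 74]):
  L0: [81, 22, 5, 74]
  L1: h(81,22)=(81*31+22)%997=539 h(5,74)=(5*31+74)%997=229 -> [539, 229]
  L2: h(539,229)=(539*31+229)%997=986 -> [986]
  root=986
After append 46 (leaves=[81, 22, 5, 74, 46]):
  L0: [81, 22, 5, 74, 46]
  L1: h(81,22)=(81*31+22)%997=539 h(5,74)=(5*31+74)%997=229 h(46,46)=(46*31+46)%997=475 -> [539, 229, 475]
  L2: h(539,229)=(539*31+229)%997=986 h(475,475)=(475*31+475)%997=245 -> [986, 245]
  L3: h(986,245)=(986*31+245)%997=901 -> [901]
  root=901
After append 9 (leaves=[81, 22, 5, 74, 46, 9]):
  L0: [81, 22, 5, 74, 46, 9]
  L1: h(81,22)=(81*31+22)%997=539 h(5,74)=(5*31+74)%997=229 h(46,9)=(46*31+9)%997=438 -> [539, 229, 438]
  L2: h(539,229)=(539*31+229)%997=986 h(438,438)=(438*31+438)%997=58 -> [986, 58]
  L3: h(986,58)=(986*31+58)%997=714 -> [714]
  root=714
After append 74 (leaves=[81, 22, 5, 74, 46, 9, 74]):
  L0: [81, 22, 5, 74, 46, 9, 74]
  L1: h(81,22)=(81*31+22)%997=539 h(5,74)=(5*31+74)%997=229 h(46,9)=(46*31+9)%997=438 h(74,74)=(74*31+74)%997=374 -> [539, 229, 438, 374]
  L2: h(539,229)=(539*31+229)%997=986 h(438,374)=(438*31+374)%997=991 -> [986, 991]
  L3: h(986,991)=(986*31+991)%997=650 -> [650]
  root=650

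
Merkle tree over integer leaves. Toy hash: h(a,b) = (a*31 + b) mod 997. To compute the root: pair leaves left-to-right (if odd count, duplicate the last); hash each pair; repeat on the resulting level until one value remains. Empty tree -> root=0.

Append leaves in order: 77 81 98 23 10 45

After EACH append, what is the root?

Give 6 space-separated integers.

After append 77 (leaves=[77]):
  L0: [77]
  root=77
After append 81 (leaves=[77, 81]):
  L0: [77, 81]
  L1: h(77,81)=(77*31+81)%997=474 -> [474]
  root=474
After append 98 (leaves=[77, 81, 98]):
  L0: [77, 81, 98]
  L1: h(77,81)=(77*31+81)%997=474 h(98,98)=(98*31+98)%997=145 -> [474, 145]
  L2: h(474,145)=(474*31+145)%997=881 -> [881]
  root=881
After append 23 (leaves=[77, 81, 98, 23]):
  L0: [77, 81, 98, 23]
  L1: h(77,81)=(77*31+81)%997=474 h(98,23)=(98*31+23)%997=70 -> [474, 70]
  L2: h(474,70)=(474*31+70)%997=806 -> [806]
  root=806
After append 10 (leaves=[77, 81, 98, 23, 10]):
  L0: [77, 81, 98, 23, 10]
  L1: h(77,81)=(77*31+81)%997=474 h(98,23)=(98*31+23)%997=70 h(10,10)=(10*31+10)%997=320 -> [474, 70, 320]
  L2: h(474,70)=(474*31+70)%997=806 h(320,320)=(320*31+320)%997=270 -> [806, 270]
  L3: h(806,270)=(806*31+270)%997=331 -> [331]
  root=331
After append 45 (leaves=[77, 81, 98, 23, 10, 45]):
  L0: [77, 81, 98, 23, 10, 45]
  L1: h(77,81)=(77*31+81)%997=474 h(98,23)=(98*31+23)%997=70 h(10,45)=(10*31+45)%997=355 -> [474, 70, 355]
  L2: h(474,70)=(474*31+70)%997=806 h(355,355)=(355*31+355)%997=393 -> [806, 393]
  L3: h(806,393)=(806*31+393)%997=454 -> [454]
  root=454

Answer: 77 474 881 806 331 454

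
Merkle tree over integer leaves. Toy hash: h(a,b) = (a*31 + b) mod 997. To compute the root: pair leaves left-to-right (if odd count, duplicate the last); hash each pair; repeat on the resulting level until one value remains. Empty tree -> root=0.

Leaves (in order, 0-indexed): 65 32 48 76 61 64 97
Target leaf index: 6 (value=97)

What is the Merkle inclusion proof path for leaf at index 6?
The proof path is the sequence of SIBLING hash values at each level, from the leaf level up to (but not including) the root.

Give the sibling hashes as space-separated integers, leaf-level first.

Answer: 97 958 216

Derivation:
L0 (leaves): [65, 32, 48, 76, 61, 64, 97], target index=6
L1: h(65,32)=(65*31+32)%997=53 [pair 0] h(48,76)=(48*31+76)%997=567 [pair 1] h(61,64)=(61*31+64)%997=958 [pair 2] h(97,97)=(97*31+97)%997=113 [pair 3] -> [53, 567, 958, 113]
  Sibling for proof at L0: 97
L2: h(53,567)=(53*31+567)%997=216 [pair 0] h(958,113)=(958*31+113)%997=898 [pair 1] -> [216, 898]
  Sibling for proof at L1: 958
L3: h(216,898)=(216*31+898)%997=615 [pair 0] -> [615]
  Sibling for proof at L2: 216
Root: 615
Proof path (sibling hashes from leaf to root): [97, 958, 216]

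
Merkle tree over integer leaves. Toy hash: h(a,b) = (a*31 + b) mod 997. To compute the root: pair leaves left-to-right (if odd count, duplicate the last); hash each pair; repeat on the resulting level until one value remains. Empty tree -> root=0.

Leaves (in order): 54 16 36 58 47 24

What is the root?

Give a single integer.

Answer: 15

Derivation:
L0: [54, 16, 36, 58, 47, 24]
L1: h(54,16)=(54*31+16)%997=693 h(36,58)=(36*31+58)%997=177 h(47,24)=(47*31+24)%997=484 -> [693, 177, 484]
L2: h(693,177)=(693*31+177)%997=723 h(484,484)=(484*31+484)%997=533 -> [723, 533]
L3: h(723,533)=(723*31+533)%997=15 -> [15]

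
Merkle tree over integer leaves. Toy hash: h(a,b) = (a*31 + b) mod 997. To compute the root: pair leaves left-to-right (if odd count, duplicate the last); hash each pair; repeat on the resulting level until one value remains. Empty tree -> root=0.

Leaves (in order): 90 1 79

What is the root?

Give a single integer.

L0: [90, 1, 79]
L1: h(90,1)=(90*31+1)%997=797 h(79,79)=(79*31+79)%997=534 -> [797, 534]
L2: h(797,534)=(797*31+534)%997=316 -> [316]

Answer: 316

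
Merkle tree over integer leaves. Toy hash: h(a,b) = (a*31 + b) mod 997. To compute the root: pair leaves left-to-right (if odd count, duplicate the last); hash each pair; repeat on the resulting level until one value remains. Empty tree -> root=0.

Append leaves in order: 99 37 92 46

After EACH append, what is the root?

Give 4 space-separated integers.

After append 99 (leaves=[99]):
  L0: [99]
  root=99
After append 37 (leaves=[99, 37]):
  L0: [99, 37]
  L1: h(99,37)=(99*31+37)%997=115 -> [115]
  root=115
After append 92 (leaves=[99, 37, 92]):
  L0: [99, 37, 92]
  L1: h(99,37)=(99*31+37)%997=115 h(92,92)=(92*31+92)%997=950 -> [115, 950]
  L2: h(115,950)=(115*31+950)%997=527 -> [527]
  root=527
After append 46 (leaves=[99, 37, 92, 46]):
  L0: [99, 37, 92, 46]
  L1: h(99,37)=(99*31+37)%997=115 h(92,46)=(92*31+46)%997=904 -> [115, 904]
  L2: h(115,904)=(115*31+904)%997=481 -> [481]
  root=481

Answer: 99 115 527 481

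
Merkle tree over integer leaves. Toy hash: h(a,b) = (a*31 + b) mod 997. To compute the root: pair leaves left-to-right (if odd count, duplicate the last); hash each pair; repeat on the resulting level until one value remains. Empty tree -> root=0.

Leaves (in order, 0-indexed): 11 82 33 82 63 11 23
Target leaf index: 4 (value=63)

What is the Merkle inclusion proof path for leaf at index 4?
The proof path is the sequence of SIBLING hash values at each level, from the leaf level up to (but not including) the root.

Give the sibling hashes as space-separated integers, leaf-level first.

L0 (leaves): [11, 82, 33, 82, 63, 11, 23], target index=4
L1: h(11,82)=(11*31+82)%997=423 [pair 0] h(33,82)=(33*31+82)%997=108 [pair 1] h(63,11)=(63*31+11)%997=967 [pair 2] h(23,23)=(23*31+23)%997=736 [pair 3] -> [423, 108, 967, 736]
  Sibling for proof at L0: 11
L2: h(423,108)=(423*31+108)%997=260 [pair 0] h(967,736)=(967*31+736)%997=803 [pair 1] -> [260, 803]
  Sibling for proof at L1: 736
L3: h(260,803)=(260*31+803)%997=887 [pair 0] -> [887]
  Sibling for proof at L2: 260
Root: 887
Proof path (sibling hashes from leaf to root): [11, 736, 260]

Answer: 11 736 260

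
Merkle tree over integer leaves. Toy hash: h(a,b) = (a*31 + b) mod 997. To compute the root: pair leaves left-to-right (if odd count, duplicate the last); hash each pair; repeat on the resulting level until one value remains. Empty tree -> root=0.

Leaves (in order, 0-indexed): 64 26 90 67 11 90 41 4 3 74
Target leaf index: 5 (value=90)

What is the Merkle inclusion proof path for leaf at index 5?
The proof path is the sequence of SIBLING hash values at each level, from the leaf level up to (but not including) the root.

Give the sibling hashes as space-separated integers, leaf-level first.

Answer: 11 278 362 521

Derivation:
L0 (leaves): [64, 26, 90, 67, 11, 90, 41, 4, 3, 74], target index=5
L1: h(64,26)=(64*31+26)%997=16 [pair 0] h(90,67)=(90*31+67)%997=863 [pair 1] h(11,90)=(11*31+90)%997=431 [pair 2] h(41,4)=(41*31+4)%997=278 [pair 3] h(3,74)=(3*31+74)%997=167 [pair 4] -> [16, 863, 431, 278, 167]
  Sibling for proof at L0: 11
L2: h(16,863)=(16*31+863)%997=362 [pair 0] h(431,278)=(431*31+278)%997=678 [pair 1] h(167,167)=(167*31+167)%997=359 [pair 2] -> [362, 678, 359]
  Sibling for proof at L1: 278
L3: h(362,678)=(362*31+678)%997=933 [pair 0] h(359,359)=(359*31+359)%997=521 [pair 1] -> [933, 521]
  Sibling for proof at L2: 362
L4: h(933,521)=(933*31+521)%997=531 [pair 0] -> [531]
  Sibling for proof at L3: 521
Root: 531
Proof path (sibling hashes from leaf to root): [11, 278, 362, 521]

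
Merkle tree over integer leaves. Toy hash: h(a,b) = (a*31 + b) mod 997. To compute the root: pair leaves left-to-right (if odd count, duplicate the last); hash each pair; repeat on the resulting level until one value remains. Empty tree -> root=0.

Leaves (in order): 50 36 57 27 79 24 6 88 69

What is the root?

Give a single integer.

L0: [50, 36, 57, 27, 79, 24, 6, 88, 69]
L1: h(50,36)=(50*31+36)%997=589 h(57,27)=(57*31+27)%997=797 h(79,24)=(79*31+24)%997=479 h(6,88)=(6*31+88)%997=274 h(69,69)=(69*31+69)%997=214 -> [589, 797, 479, 274, 214]
L2: h(589,797)=(589*31+797)%997=113 h(479,274)=(479*31+274)%997=168 h(214,214)=(214*31+214)%997=866 -> [113, 168, 866]
L3: h(113,168)=(113*31+168)%997=680 h(866,866)=(866*31+866)%997=793 -> [680, 793]
L4: h(680,793)=(680*31+793)%997=936 -> [936]

Answer: 936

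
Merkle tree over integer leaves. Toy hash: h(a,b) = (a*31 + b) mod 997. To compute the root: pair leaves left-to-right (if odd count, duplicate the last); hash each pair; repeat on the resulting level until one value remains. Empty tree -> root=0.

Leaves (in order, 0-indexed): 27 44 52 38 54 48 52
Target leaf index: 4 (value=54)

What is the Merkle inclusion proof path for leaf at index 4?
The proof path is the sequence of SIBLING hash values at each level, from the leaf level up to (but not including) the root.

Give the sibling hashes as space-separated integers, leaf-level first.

L0 (leaves): [27, 44, 52, 38, 54, 48, 52], target index=4
L1: h(27,44)=(27*31+44)%997=881 [pair 0] h(52,38)=(52*31+38)%997=653 [pair 1] h(54,48)=(54*31+48)%997=725 [pair 2] h(52,52)=(52*31+52)%997=667 [pair 3] -> [881, 653, 725, 667]
  Sibling for proof at L0: 48
L2: h(881,653)=(881*31+653)%997=48 [pair 0] h(725,667)=(725*31+667)%997=211 [pair 1] -> [48, 211]
  Sibling for proof at L1: 667
L3: h(48,211)=(48*31+211)%997=702 [pair 0] -> [702]
  Sibling for proof at L2: 48
Root: 702
Proof path (sibling hashes from leaf to root): [48, 667, 48]

Answer: 48 667 48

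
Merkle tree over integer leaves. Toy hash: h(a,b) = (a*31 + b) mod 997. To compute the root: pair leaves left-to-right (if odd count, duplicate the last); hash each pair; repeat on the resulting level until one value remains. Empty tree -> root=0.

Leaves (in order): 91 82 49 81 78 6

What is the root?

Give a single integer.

Answer: 726

Derivation:
L0: [91, 82, 49, 81, 78, 6]
L1: h(91,82)=(91*31+82)%997=909 h(49,81)=(49*31+81)%997=603 h(78,6)=(78*31+6)%997=430 -> [909, 603, 430]
L2: h(909,603)=(909*31+603)%997=866 h(430,430)=(430*31+430)%997=799 -> [866, 799]
L3: h(866,799)=(866*31+799)%997=726 -> [726]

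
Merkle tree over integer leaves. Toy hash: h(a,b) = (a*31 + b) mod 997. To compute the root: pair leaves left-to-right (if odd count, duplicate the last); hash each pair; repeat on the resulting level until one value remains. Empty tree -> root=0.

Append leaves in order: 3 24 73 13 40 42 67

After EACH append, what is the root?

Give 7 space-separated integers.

After append 3 (leaves=[3]):
  L0: [3]
  root=3
After append 24 (leaves=[3, 24]):
  L0: [3, 24]
  L1: h(3,24)=(3*31+24)%997=117 -> [117]
  root=117
After append 73 (leaves=[3, 24, 73]):
  L0: [3, 24, 73]
  L1: h(3,24)=(3*31+24)%997=117 h(73,73)=(73*31+73)%997=342 -> [117, 342]
  L2: h(117,342)=(117*31+342)%997=978 -> [978]
  root=978
After append 13 (leaves=[3, 24, 73, 13]):
  L0: [3, 24, 73, 13]
  L1: h(3,24)=(3*31+24)%997=117 h(73,13)=(73*31+13)%997=282 -> [117, 282]
  L2: h(117,282)=(117*31+282)%997=918 -> [918]
  root=918
After append 40 (leaves=[3, 24, 73, 13, 40]):
  L0: [3, 24, 73, 13, 40]
  L1: h(3,24)=(3*31+24)%997=117 h(73,13)=(73*31+13)%997=282 h(40,40)=(40*31+40)%997=283 -> [117, 282, 283]
  L2: h(117,282)=(117*31+282)%997=918 h(283,283)=(283*31+283)%997=83 -> [918, 83]
  L3: h(918,83)=(918*31+83)%997=625 -> [625]
  root=625
After append 42 (leaves=[3, 24, 73, 13, 40, 42]):
  L0: [3, 24, 73, 13, 40, 42]
  L1: h(3,24)=(3*31+24)%997=117 h(73,13)=(73*31+13)%997=282 h(40,42)=(40*31+42)%997=285 -> [117, 282, 285]
  L2: h(117,282)=(117*31+282)%997=918 h(285,285)=(285*31+285)%997=147 -> [918, 147]
  L3: h(918,147)=(918*31+147)%997=689 -> [689]
  root=689
After append 67 (leaves=[3, 24, 73, 13, 40, 42, 67]):
  L0: [3, 24, 73, 13, 40, 42, 67]
  L1: h(3,24)=(3*31+24)%997=117 h(73,13)=(73*31+13)%997=282 h(40,42)=(40*31+42)%997=285 h(67,67)=(67*31+67)%997=150 -> [117, 282, 285, 150]
  L2: h(117,282)=(117*31+282)%997=918 h(285,150)=(285*31+150)%997=12 -> [918, 12]
  L3: h(918,12)=(918*31+12)%997=554 -> [554]
  root=554

Answer: 3 117 978 918 625 689 554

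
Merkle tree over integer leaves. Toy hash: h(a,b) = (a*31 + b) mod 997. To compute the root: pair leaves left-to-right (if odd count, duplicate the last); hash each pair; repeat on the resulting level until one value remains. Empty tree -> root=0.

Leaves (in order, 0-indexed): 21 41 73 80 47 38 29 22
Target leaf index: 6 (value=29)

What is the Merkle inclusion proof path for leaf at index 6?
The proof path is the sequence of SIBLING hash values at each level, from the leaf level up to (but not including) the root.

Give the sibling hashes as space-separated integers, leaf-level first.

Answer: 22 498 864

Derivation:
L0 (leaves): [21, 41, 73, 80, 47, 38, 29, 22], target index=6
L1: h(21,41)=(21*31+41)%997=692 [pair 0] h(73,80)=(73*31+80)%997=349 [pair 1] h(47,38)=(47*31+38)%997=498 [pair 2] h(29,22)=(29*31+22)%997=921 [pair 3] -> [692, 349, 498, 921]
  Sibling for proof at L0: 22
L2: h(692,349)=(692*31+349)%997=864 [pair 0] h(498,921)=(498*31+921)%997=407 [pair 1] -> [864, 407]
  Sibling for proof at L1: 498
L3: h(864,407)=(864*31+407)%997=272 [pair 0] -> [272]
  Sibling for proof at L2: 864
Root: 272
Proof path (sibling hashes from leaf to root): [22, 498, 864]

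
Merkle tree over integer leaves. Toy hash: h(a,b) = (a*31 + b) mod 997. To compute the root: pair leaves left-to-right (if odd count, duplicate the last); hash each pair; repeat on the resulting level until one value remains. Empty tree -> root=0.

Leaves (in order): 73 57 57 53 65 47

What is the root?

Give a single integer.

L0: [73, 57, 57, 53, 65, 47]
L1: h(73,57)=(73*31+57)%997=326 h(57,53)=(57*31+53)%997=823 h(65,47)=(65*31+47)%997=68 -> [326, 823, 68]
L2: h(326,823)=(326*31+823)%997=959 h(68,68)=(68*31+68)%997=182 -> [959, 182]
L3: h(959,182)=(959*31+182)%997=1 -> [1]

Answer: 1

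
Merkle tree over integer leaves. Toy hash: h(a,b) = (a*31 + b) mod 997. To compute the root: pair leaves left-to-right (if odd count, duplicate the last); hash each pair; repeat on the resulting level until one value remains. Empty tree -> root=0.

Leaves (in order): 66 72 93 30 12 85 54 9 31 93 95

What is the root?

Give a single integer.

L0: [66, 72, 93, 30, 12, 85, 54, 9, 31, 93, 95]
L1: h(66,72)=(66*31+72)%997=124 h(93,30)=(93*31+30)%997=919 h(12,85)=(12*31+85)%997=457 h(54,9)=(54*31+9)%997=686 h(31,93)=(31*31+93)%997=57 h(95,95)=(95*31+95)%997=49 -> [124, 919, 457, 686, 57, 49]
L2: h(124,919)=(124*31+919)%997=775 h(457,686)=(457*31+686)%997=895 h(57,49)=(57*31+49)%997=819 -> [775, 895, 819]
L3: h(775,895)=(775*31+895)%997=992 h(819,819)=(819*31+819)%997=286 -> [992, 286]
L4: h(992,286)=(992*31+286)%997=131 -> [131]

Answer: 131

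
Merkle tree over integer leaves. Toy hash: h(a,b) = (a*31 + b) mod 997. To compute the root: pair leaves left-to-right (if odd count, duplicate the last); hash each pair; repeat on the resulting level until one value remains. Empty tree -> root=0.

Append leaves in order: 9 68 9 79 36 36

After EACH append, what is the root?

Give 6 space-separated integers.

After append 9 (leaves=[9]):
  L0: [9]
  root=9
After append 68 (leaves=[9, 68]):
  L0: [9, 68]
  L1: h(9,68)=(9*31+68)%997=347 -> [347]
  root=347
After append 9 (leaves=[9, 68, 9]):
  L0: [9, 68, 9]
  L1: h(9,68)=(9*31+68)%997=347 h(9,9)=(9*31+9)%997=288 -> [347, 288]
  L2: h(347,288)=(347*31+288)%997=78 -> [78]
  root=78
After append 79 (leaves=[9, 68, 9, 79]):
  L0: [9, 68, 9, 79]
  L1: h(9,68)=(9*31+68)%997=347 h(9,79)=(9*31+79)%997=358 -> [347, 358]
  L2: h(347,358)=(347*31+358)%997=148 -> [148]
  root=148
After append 36 (leaves=[9, 68, 9, 79, 36]):
  L0: [9, 68, 9, 79, 36]
  L1: h(9,68)=(9*31+68)%997=347 h(9,79)=(9*31+79)%997=358 h(36,36)=(36*31+36)%997=155 -> [347, 358, 155]
  L2: h(347,358)=(347*31+358)%997=148 h(155,155)=(155*31+155)%997=972 -> [148, 972]
  L3: h(148,972)=(148*31+972)%997=575 -> [575]
  root=575
After append 36 (leaves=[9, 68, 9, 79, 36, 36]):
  L0: [9, 68, 9, 79, 36, 36]
  L1: h(9,68)=(9*31+68)%997=347 h(9,79)=(9*31+79)%997=358 h(36,36)=(36*31+36)%997=155 -> [347, 358, 155]
  L2: h(347,358)=(347*31+358)%997=148 h(155,155)=(155*31+155)%997=972 -> [148, 972]
  L3: h(148,972)=(148*31+972)%997=575 -> [575]
  root=575

Answer: 9 347 78 148 575 575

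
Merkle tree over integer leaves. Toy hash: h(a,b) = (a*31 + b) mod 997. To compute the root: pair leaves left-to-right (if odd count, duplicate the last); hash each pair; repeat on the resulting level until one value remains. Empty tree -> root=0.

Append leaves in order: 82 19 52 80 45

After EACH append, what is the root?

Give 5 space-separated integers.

After append 82 (leaves=[82]):
  L0: [82]
  root=82
After append 19 (leaves=[82, 19]):
  L0: [82, 19]
  L1: h(82,19)=(82*31+19)%997=567 -> [567]
  root=567
After append 52 (leaves=[82, 19, 52]):
  L0: [82, 19, 52]
  L1: h(82,19)=(82*31+19)%997=567 h(52,52)=(52*31+52)%997=667 -> [567, 667]
  L2: h(567,667)=(567*31+667)%997=298 -> [298]
  root=298
After append 80 (leaves=[82, 19, 52, 80]):
  L0: [82, 19, 52, 80]
  L1: h(82,19)=(82*31+19)%997=567 h(52,80)=(52*31+80)%997=695 -> [567, 695]
  L2: h(567,695)=(567*31+695)%997=326 -> [326]
  root=326
After append 45 (leaves=[82, 19, 52, 80, 45]):
  L0: [82, 19, 52, 80, 45]
  L1: h(82,19)=(82*31+19)%997=567 h(52,80)=(52*31+80)%997=695 h(45,45)=(45*31+45)%997=443 -> [567, 695, 443]
  L2: h(567,695)=(567*31+695)%997=326 h(443,443)=(443*31+443)%997=218 -> [326, 218]
  L3: h(326,218)=(326*31+218)%997=354 -> [354]
  root=354

Answer: 82 567 298 326 354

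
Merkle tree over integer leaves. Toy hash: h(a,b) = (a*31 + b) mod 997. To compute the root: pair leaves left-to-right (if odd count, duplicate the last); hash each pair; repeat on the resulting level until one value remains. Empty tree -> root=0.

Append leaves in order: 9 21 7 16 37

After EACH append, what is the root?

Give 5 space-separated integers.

Answer: 9 300 551 560 413

Derivation:
After append 9 (leaves=[9]):
  L0: [9]
  root=9
After append 21 (leaves=[9, 21]):
  L0: [9, 21]
  L1: h(9,21)=(9*31+21)%997=300 -> [300]
  root=300
After append 7 (leaves=[9, 21, 7]):
  L0: [9, 21, 7]
  L1: h(9,21)=(9*31+21)%997=300 h(7,7)=(7*31+7)%997=224 -> [300, 224]
  L2: h(300,224)=(300*31+224)%997=551 -> [551]
  root=551
After append 16 (leaves=[9, 21, 7, 16]):
  L0: [9, 21, 7, 16]
  L1: h(9,21)=(9*31+21)%997=300 h(7,16)=(7*31+16)%997=233 -> [300, 233]
  L2: h(300,233)=(300*31+233)%997=560 -> [560]
  root=560
After append 37 (leaves=[9, 21, 7, 16, 37]):
  L0: [9, 21, 7, 16, 37]
  L1: h(9,21)=(9*31+21)%997=300 h(7,16)=(7*31+16)%997=233 h(37,37)=(37*31+37)%997=187 -> [300, 233, 187]
  L2: h(300,233)=(300*31+233)%997=560 h(187,187)=(187*31+187)%997=2 -> [560, 2]
  L3: h(560,2)=(560*31+2)%997=413 -> [413]
  root=413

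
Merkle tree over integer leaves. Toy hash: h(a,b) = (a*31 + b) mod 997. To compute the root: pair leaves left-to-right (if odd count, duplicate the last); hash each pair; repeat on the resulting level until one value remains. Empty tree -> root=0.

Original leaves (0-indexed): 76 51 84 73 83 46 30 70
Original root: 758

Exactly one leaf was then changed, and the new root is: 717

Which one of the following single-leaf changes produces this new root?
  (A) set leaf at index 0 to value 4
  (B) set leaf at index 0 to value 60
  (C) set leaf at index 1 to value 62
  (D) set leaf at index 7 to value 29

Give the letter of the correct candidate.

Original leaves: [76, 51, 84, 73, 83, 46, 30, 70]
Target new root: 717
Try each candidate change and compute the resulting root:
Candidate A: set leaf[0] = 4 -> leaves = [4, 51, 84, 73, 83, 46, 30, 70]
  L0: [4, 51, 84, 73, 83, 46, 30, 70]
  L1: h(4,51)=(4*31+51)%997=175 h(84,73)=(84*31+73)%997=683 h(83,46)=(83*31+46)%997=625 h(30,70)=(30*31+70)%997=3 -> [175, 683, 625, 3]
  L2: h(175,683)=(175*31+683)%997=126 h(625,3)=(625*31+3)%997=435 -> [126, 435]
  L3: h(126,435)=(126*31+435)%997=353 -> [353]
  root = 353 != target 717
Candidate B: set leaf[0] = 60 -> leaves = [60, 51, 84, 73, 83, 46, 30, 70]
  L0: [60, 51, 84, 73, 83, 46, 30, 70]
  L1: h(60,51)=(60*31+51)%997=914 h(84,73)=(84*31+73)%997=683 h(83,46)=(83*31+46)%997=625 h(30,70)=(30*31+70)%997=3 -> [914, 683, 625, 3]
  L2: h(914,683)=(914*31+683)%997=104 h(625,3)=(625*31+3)%997=435 -> [104, 435]
  L3: h(104,435)=(104*31+435)%997=668 -> [668]
  root = 668 != target 717
Candidate C: set leaf[1] = 62 -> leaves = [76, 62, 84, 73, 83, 46, 30, 70]
  L0: [76, 62, 84, 73, 83, 46, 30, 70]
  L1: h(76,62)=(76*31+62)%997=424 h(84,73)=(84*31+73)%997=683 h(83,46)=(83*31+46)%997=625 h(30,70)=(30*31+70)%997=3 -> [424, 683, 625, 3]
  L2: h(424,683)=(424*31+683)%997=866 h(625,3)=(625*31+3)%997=435 -> [866, 435]
  L3: h(866,435)=(866*31+435)%997=362 -> [362]
  root = 362 != target 717
Candidate D: set leaf[7] = 29 -> leaves = [76, 51, 84, 73, 83, 46, 30, 29]
  L0: [76, 51, 84, 73, 83, 46, 30, 29]
  L1: h(76,51)=(76*31+51)%997=413 h(84,73)=(84*31+73)%997=683 h(83,46)=(83*31+46)%997=625 h(30,29)=(30*31+29)%997=959 -> [413, 683, 625, 959]
  L2: h(413,683)=(413*31+683)%997=525 h(625,959)=(625*31+959)%997=394 -> [525, 394]
  L3: h(525,394)=(525*31+394)%997=717 -> [717]
  root = 717 == target 717  ** MATCH **
Candidate D produces the target root.

Answer: D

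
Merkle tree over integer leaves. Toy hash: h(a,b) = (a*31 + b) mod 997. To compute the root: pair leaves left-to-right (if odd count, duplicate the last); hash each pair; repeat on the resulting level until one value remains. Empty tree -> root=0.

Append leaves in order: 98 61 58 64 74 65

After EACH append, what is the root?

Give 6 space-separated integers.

After append 98 (leaves=[98]):
  L0: [98]
  root=98
After append 61 (leaves=[98, 61]):
  L0: [98, 61]
  L1: h(98,61)=(98*31+61)%997=108 -> [108]
  root=108
After append 58 (leaves=[98, 61, 58]):
  L0: [98, 61, 58]
  L1: h(98,61)=(98*31+61)%997=108 h(58,58)=(58*31+58)%997=859 -> [108, 859]
  L2: h(108,859)=(108*31+859)%997=219 -> [219]
  root=219
After append 64 (leaves=[98, 61, 58, 64]):
  L0: [98, 61, 58, 64]
  L1: h(98,61)=(98*31+61)%997=108 h(58,64)=(58*31+64)%997=865 -> [108, 865]
  L2: h(108,865)=(108*31+865)%997=225 -> [225]
  root=225
After append 74 (leaves=[98, 61, 58, 64, 74]):
  L0: [98, 61, 58, 64, 74]
  L1: h(98,61)=(98*31+61)%997=108 h(58,64)=(58*31+64)%997=865 h(74,74)=(74*31+74)%997=374 -> [108, 865, 374]
  L2: h(108,865)=(108*31+865)%997=225 h(374,374)=(374*31+374)%997=4 -> [225, 4]
  L3: h(225,4)=(225*31+4)%997=0 -> [0]
  root=0
After append 65 (leaves=[98, 61, 58, 64, 74, 65]):
  L0: [98, 61, 58, 64, 74, 65]
  L1: h(98,61)=(98*31+61)%997=108 h(58,64)=(58*31+64)%997=865 h(74,65)=(74*31+65)%997=365 -> [108, 865, 365]
  L2: h(108,865)=(108*31+865)%997=225 h(365,365)=(365*31+365)%997=713 -> [225, 713]
  L3: h(225,713)=(225*31+713)%997=709 -> [709]
  root=709

Answer: 98 108 219 225 0 709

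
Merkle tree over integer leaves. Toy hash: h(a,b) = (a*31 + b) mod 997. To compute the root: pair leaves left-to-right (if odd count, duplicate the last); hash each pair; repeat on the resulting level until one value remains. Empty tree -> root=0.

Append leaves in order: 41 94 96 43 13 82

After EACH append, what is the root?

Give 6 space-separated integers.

After append 41 (leaves=[41]):
  L0: [41]
  root=41
After append 94 (leaves=[41, 94]):
  L0: [41, 94]
  L1: h(41,94)=(41*31+94)%997=368 -> [368]
  root=368
After append 96 (leaves=[41, 94, 96]):
  L0: [41, 94, 96]
  L1: h(41,94)=(41*31+94)%997=368 h(96,96)=(96*31+96)%997=81 -> [368, 81]
  L2: h(368,81)=(368*31+81)%997=522 -> [522]
  root=522
After append 43 (leaves=[41, 94, 96, 43]):
  L0: [41, 94, 96, 43]
  L1: h(41,94)=(41*31+94)%997=368 h(96,43)=(96*31+43)%997=28 -> [368, 28]
  L2: h(368,28)=(368*31+28)%997=469 -> [469]
  root=469
After append 13 (leaves=[41, 94, 96, 43, 13]):
  L0: [41, 94, 96, 43, 13]
  L1: h(41,94)=(41*31+94)%997=368 h(96,43)=(96*31+43)%997=28 h(13,13)=(13*31+13)%997=416 -> [368, 28, 416]
  L2: h(368,28)=(368*31+28)%997=469 h(416,416)=(416*31+416)%997=351 -> [469, 351]
  L3: h(469,351)=(469*31+351)%997=932 -> [932]
  root=932
After append 82 (leaves=[41, 94, 96, 43, 13, 82]):
  L0: [41, 94, 96, 43, 13, 82]
  L1: h(41,94)=(41*31+94)%997=368 h(96,43)=(96*31+43)%997=28 h(13,82)=(13*31+82)%997=485 -> [368, 28, 485]
  L2: h(368,28)=(368*31+28)%997=469 h(485,485)=(485*31+485)%997=565 -> [469, 565]
  L3: h(469,565)=(469*31+565)%997=149 -> [149]
  root=149

Answer: 41 368 522 469 932 149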